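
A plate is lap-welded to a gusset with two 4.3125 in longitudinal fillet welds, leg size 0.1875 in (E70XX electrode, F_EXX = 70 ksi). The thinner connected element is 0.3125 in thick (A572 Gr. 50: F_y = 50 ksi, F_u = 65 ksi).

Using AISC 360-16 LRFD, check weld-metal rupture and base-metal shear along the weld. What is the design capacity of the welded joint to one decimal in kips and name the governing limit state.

Weld metal: throat = 0.707×0.1875 = 0.13256 in, L = 2×4.3125 = 8.625 in. φR_n = 0.75 × 0.6 × 70 × 0.13256 × 8.625 = 36.0 kips.
Base metal shear (0.3125 in plate): yield φR_n = 1.0×0.6×50×0.3125×8.625 = 80.9 kips; rupture φR_n = 0.75×0.6×65×0.3125×8.625 = 78.8 kips; take 78.8 kips (rupture).
Governing: min(36.0, 78.8) = 36.0 kips → weld metal.

36.0 kips (weld metal governs)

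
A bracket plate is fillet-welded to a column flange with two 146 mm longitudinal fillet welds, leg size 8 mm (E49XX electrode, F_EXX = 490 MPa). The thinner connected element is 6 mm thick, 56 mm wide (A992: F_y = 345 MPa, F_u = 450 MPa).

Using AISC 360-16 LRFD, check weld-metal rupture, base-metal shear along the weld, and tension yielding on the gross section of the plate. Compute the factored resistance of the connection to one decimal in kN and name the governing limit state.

Weld metal: throat = 0.707×8 = 5.656 mm, L = 2×146 = 292 mm. φR_n = 0.75 × 0.6 × 490 × 5.656 × 292 = 364.2 kN.
Base metal shear (6 mm plate): yield φR_n = 1.0×0.6×345×6×292 = 362.7 kN; rupture φR_n = 0.75×0.6×450×6×292 = 354.8 kN; take 354.8 kN (rupture).
Tension yield (gross): A_g = 56×6 = 336 mm². φR_n = 0.90 × 345 × 336 = 104.3 kN.
Governing: min(364.2, 354.8, 104.3) = 104.3 kN → gross-section yield.

104.3 kN (gross-section yield governs)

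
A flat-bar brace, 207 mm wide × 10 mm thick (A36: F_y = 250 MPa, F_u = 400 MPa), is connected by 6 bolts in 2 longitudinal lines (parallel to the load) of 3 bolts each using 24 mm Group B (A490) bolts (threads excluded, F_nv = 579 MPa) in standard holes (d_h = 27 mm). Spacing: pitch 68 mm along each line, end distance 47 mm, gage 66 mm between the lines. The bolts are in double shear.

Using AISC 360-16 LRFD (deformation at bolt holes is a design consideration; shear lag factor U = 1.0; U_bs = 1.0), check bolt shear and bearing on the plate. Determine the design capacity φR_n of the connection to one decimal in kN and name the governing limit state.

831.6 kN (bearing governs)

Bolt shear: A_b = π(24)²/4 = 452.39 mm². φR_n = 0.75 × 579 × 452.39 × 6 × 2 = 2357.4 kN.
Bearing (10 mm plate, F_u = 400 MPa): end bolts L_c = 47 − 27/2 = 33.5, R_n = min(1.2×33.5×10×400, 2.4×24×10×400) = 160.8 kN/bolt; interior L_c = 68 − 27 = 41, R_n = 196.8 kN/bolt. φR_n = 0.75 × (2×160.8 + 4×196.8) = 831.6 kN.
Governing: min(2357.4, 831.6) = 831.6 kN → bearing.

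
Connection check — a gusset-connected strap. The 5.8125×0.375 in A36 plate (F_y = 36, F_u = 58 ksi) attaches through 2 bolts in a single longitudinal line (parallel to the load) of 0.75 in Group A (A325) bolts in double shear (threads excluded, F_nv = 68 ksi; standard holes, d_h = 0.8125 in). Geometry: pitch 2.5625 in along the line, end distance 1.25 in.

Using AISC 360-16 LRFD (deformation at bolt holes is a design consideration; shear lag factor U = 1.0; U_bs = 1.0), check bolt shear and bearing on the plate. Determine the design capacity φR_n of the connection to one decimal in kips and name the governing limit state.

45.9 kips (bearing governs)

Bolt shear: A_b = π(0.75)²/4 = 0.44179 in². φR_n = 0.75 × 68 × 0.44179 × 2 × 2 = 90.1 kips.
Bearing (0.375 in plate, F_u = 58 ksi): end bolts L_c = 1.25 − 0.8125/2 = 0.84375, R_n = min(1.2×0.84375×0.375×58, 2.4×0.75×0.375×58) = 22.022 kips/bolt; interior L_c = 2.5625 − 0.8125 = 1.75, R_n = 39.15 kips/bolt. φR_n = 0.75 × (1×22.022 + 1×39.15) = 45.9 kips.
Governing: min(90.1, 45.9) = 45.9 kips → bearing.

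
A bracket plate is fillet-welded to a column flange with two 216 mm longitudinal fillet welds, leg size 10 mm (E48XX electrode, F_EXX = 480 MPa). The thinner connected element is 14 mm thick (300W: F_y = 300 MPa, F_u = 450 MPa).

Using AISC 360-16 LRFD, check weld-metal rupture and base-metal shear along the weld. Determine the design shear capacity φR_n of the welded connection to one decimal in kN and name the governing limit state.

659.7 kN (weld metal governs)

Weld metal: throat = 0.707×10 = 7.07 mm, L = 2×216 = 432 mm. φR_n = 0.75 × 0.6 × 480 × 7.07 × 432 = 659.7 kN.
Base metal shear (14 mm plate): yield φR_n = 1.0×0.6×300×14×432 = 1088.6 kN; rupture φR_n = 0.75×0.6×450×14×432 = 1224.7 kN; take 1088.6 kN (yield).
Governing: min(659.7, 1088.6) = 659.7 kN → weld metal.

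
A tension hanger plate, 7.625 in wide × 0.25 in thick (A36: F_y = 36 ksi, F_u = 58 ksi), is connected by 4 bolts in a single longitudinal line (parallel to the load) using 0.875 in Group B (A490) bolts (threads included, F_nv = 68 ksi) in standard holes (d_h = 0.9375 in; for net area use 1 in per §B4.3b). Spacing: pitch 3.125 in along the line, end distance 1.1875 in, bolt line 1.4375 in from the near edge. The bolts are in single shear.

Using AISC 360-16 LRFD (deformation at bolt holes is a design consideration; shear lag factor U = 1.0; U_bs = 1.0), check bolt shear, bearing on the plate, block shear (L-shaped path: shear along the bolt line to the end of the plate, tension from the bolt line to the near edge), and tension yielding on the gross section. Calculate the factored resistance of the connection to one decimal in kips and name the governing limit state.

Bolt shear: A_b = π(0.875)²/4 = 0.60132 in². φR_n = 0.75 × 68 × 0.60132 × 4 × 1 = 122.7 kips.
Bearing (0.25 in plate, F_u = 58 ksi): end bolts L_c = 1.1875 − 0.9375/2 = 0.71875, R_n = min(1.2×0.71875×0.25×58, 2.4×0.875×0.25×58) = 12.506 kips/bolt; interior L_c = 3.125 − 0.9375 = 2.1875, R_n = 30.45 kips/bolt. φR_n = 0.75 × (1×12.506 + 3×30.45) = 77.9 kips.
Block shear: shear path 1×[1.1875+3×3.125] = 1×10.5625 in, A_gv = 2.6406, A_nv = 1×(10.5625 − 3.5×1)×0.25 = 1.7656 in²; tension to near edge: (1.4375 − 0.5×1)×0.25 = 0.23438 in². R_n = min(0.6×58×1.7656, 0.6×36×2.6406) + 1.0×58×0.23438 = min(61.443, 57.037) + 13.594 = 70.631 kips. φR_n = 0.75 × 70.631 = 53.0 kips.
Tension yield (gross): A_g = 7.625×0.25 = 1.9063 in². φR_n = 0.90 × 36 × 1.9063 = 61.8 kips.
Governing: min(122.7, 77.9, 53.0, 61.8) = 53.0 kips → block shear.

53.0 kips (block shear governs)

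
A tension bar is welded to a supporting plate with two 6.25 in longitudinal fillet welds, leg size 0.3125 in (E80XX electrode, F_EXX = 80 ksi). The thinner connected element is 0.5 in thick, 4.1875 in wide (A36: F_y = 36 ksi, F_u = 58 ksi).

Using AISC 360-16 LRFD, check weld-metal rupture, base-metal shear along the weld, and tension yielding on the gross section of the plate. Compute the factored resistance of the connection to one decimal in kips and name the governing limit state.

67.8 kips (gross-section yield governs)

Weld metal: throat = 0.707×0.3125 = 0.22094 in, L = 2×6.25 = 12.5 in. φR_n = 0.75 × 0.6 × 80 × 0.22094 × 12.5 = 99.4 kips.
Base metal shear (0.5 in plate): yield φR_n = 1.0×0.6×36×0.5×12.5 = 135.0 kips; rupture φR_n = 0.75×0.6×58×0.5×12.5 = 163.1 kips; take 135.0 kips (yield).
Tension yield (gross): A_g = 4.1875×0.5 = 2.0938 in². φR_n = 0.90 × 36 × 2.0938 = 67.8 kips.
Governing: min(99.4, 135.0, 67.8) = 67.8 kips → gross-section yield.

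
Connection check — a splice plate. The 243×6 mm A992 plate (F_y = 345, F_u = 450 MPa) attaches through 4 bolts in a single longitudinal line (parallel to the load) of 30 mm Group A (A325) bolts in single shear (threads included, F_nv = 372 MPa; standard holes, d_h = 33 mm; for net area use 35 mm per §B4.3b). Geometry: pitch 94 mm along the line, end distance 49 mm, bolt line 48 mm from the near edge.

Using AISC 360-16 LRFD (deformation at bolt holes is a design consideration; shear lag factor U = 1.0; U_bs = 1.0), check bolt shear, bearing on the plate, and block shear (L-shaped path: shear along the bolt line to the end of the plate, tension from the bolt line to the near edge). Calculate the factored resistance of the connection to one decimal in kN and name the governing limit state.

Bolt shear: A_b = π(30)²/4 = 706.86 mm². φR_n = 0.75 × 372 × 706.86 × 4 × 1 = 788.9 kN.
Bearing (6 mm plate, F_u = 450 MPa): end bolts L_c = 49 − 33/2 = 32.5, R_n = min(1.2×32.5×6×450, 2.4×30×6×450) = 105.3 kN/bolt; interior L_c = 94 − 33 = 61, R_n = 194.4 kN/bolt. φR_n = 0.75 × (1×105.3 + 3×194.4) = 516.4 kN.
Block shear: shear path 1×[49+3×94] = 1×331 mm, A_gv = 1986, A_nv = 1×(331 − 3.5×35)×6 = 1251 mm²; tension to near edge: (48 − 0.5×35)×6 = 183 mm². R_n = min(0.6×450×1251, 0.6×345×1986) + 1.0×450×183 = min(337.77, 411.1) + 82.35 = 420.12 kN. φR_n = 0.75 × 420.12 = 315.1 kN.
Governing: min(788.9, 516.4, 315.1) = 315.1 kN → block shear.

315.1 kN (block shear governs)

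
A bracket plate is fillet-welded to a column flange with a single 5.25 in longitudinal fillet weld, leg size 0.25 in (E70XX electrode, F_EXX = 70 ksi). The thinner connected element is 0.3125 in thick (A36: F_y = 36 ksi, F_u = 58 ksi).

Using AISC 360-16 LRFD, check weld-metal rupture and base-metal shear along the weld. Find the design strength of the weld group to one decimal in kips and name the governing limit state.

Weld metal: throat = 0.707×0.25 = 0.17675 in, L = 5.25 in. φR_n = 0.75 × 0.6 × 70 × 0.17675 × 5.25 = 29.2 kips.
Base metal shear (0.3125 in plate): yield φR_n = 1.0×0.6×36×0.3125×5.25 = 35.4 kips; rupture φR_n = 0.75×0.6×58×0.3125×5.25 = 42.8 kips; take 35.4 kips (yield).
Governing: min(29.2, 35.4) = 29.2 kips → weld metal.

29.2 kips (weld metal governs)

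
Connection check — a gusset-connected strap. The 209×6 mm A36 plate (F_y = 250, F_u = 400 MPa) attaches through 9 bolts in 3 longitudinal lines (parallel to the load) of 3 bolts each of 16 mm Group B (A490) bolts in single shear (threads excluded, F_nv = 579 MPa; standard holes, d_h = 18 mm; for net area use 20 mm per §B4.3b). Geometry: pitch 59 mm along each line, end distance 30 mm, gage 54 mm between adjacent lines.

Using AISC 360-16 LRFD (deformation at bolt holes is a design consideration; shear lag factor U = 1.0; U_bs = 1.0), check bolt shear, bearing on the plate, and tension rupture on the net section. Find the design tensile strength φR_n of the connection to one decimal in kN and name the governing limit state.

268.2 kN (net-section rupture governs)

Bolt shear: A_b = π(16)²/4 = 201.06 mm². φR_n = 0.75 × 579 × 201.06 × 9 × 1 = 785.8 kN.
Bearing (6 mm plate, F_u = 400 MPa): end bolts L_c = 30 − 18/2 = 21, R_n = min(1.2×21×6×400, 2.4×16×6×400) = 60.48 kN/bolt; interior L_c = 59 − 18 = 41, R_n = 92.16 kN/bolt. φR_n = 0.75 × (3×60.48 + 6×92.16) = 550.8 kN.
Tension rupture (net): A_n = (209 − 3×20)×6 = 894 mm² (U = 1.0, A_e = A_n). φR_n = 0.75 × 400 × 894 = 268.2 kN.
Governing: min(785.8, 550.8, 268.2) = 268.2 kN → net-section rupture.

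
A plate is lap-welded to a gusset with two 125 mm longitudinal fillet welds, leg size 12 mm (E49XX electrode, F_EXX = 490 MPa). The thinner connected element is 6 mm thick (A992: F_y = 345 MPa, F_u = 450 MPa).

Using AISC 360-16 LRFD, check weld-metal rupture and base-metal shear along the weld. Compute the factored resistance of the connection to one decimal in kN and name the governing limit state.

Weld metal: throat = 0.707×12 = 8.484 mm, L = 2×125 = 250 mm. φR_n = 0.75 × 0.6 × 490 × 8.484 × 250 = 467.7 kN.
Base metal shear (6 mm plate): yield φR_n = 1.0×0.6×345×6×250 = 310.5 kN; rupture φR_n = 0.75×0.6×450×6×250 = 303.8 kN; take 303.8 kN (rupture).
Governing: min(467.7, 303.8) = 303.8 kN → base-metal shear.

303.8 kN (base-metal shear governs)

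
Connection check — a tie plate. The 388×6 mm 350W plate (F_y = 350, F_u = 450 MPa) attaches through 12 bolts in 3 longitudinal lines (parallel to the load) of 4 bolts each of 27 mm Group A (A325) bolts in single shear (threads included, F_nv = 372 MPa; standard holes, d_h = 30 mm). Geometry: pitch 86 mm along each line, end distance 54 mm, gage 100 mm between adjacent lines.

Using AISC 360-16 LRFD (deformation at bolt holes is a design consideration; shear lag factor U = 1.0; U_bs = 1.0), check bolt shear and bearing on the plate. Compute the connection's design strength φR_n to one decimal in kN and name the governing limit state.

Bolt shear: A_b = π(27)²/4 = 572.56 mm². φR_n = 0.75 × 372 × 572.56 × 12 × 1 = 1916.9 kN.
Bearing (6 mm plate, F_u = 450 MPa): end bolts L_c = 54 − 30/2 = 39, R_n = min(1.2×39×6×450, 2.4×27×6×450) = 126.36 kN/bolt; interior L_c = 86 − 30 = 56, R_n = 174.96 kN/bolt. φR_n = 0.75 × (3×126.36 + 9×174.96) = 1465.3 kN.
Governing: min(1916.9, 1465.3) = 1465.3 kN → bearing.

1465.3 kN (bearing governs)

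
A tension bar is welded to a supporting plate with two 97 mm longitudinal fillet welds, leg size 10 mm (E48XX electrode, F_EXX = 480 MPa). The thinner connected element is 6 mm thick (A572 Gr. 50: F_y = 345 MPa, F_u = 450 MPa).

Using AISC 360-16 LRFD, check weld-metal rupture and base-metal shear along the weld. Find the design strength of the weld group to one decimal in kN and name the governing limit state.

Weld metal: throat = 0.707×10 = 7.07 mm, L = 2×97 = 194 mm. φR_n = 0.75 × 0.6 × 480 × 7.07 × 194 = 296.3 kN.
Base metal shear (6 mm plate): yield φR_n = 1.0×0.6×345×6×194 = 240.9 kN; rupture φR_n = 0.75×0.6×450×6×194 = 235.7 kN; take 235.7 kN (rupture).
Governing: min(296.3, 235.7) = 235.7 kN → base-metal shear.

235.7 kN (base-metal shear governs)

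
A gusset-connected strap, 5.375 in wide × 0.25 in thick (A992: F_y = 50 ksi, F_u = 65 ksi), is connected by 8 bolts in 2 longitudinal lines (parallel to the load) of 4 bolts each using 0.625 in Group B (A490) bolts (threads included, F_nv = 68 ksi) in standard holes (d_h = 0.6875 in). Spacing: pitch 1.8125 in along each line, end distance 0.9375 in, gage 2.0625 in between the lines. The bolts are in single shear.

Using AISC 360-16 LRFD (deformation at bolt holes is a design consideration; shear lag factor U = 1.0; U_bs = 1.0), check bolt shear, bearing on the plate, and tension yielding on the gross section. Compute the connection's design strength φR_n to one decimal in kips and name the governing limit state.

60.5 kips (gross-section yield governs)

Bolt shear: A_b = π(0.625)²/4 = 0.3068 in². φR_n = 0.75 × 68 × 0.3068 × 8 × 1 = 125.2 kips.
Bearing (0.25 in plate, F_u = 65 ksi): end bolts L_c = 0.9375 − 0.6875/2 = 0.59375, R_n = min(1.2×0.59375×0.25×65, 2.4×0.625×0.25×65) = 11.578 kips/bolt; interior L_c = 1.8125 − 0.6875 = 1.125, R_n = 21.938 kips/bolt. φR_n = 0.75 × (2×11.578 + 6×21.938) = 116.1 kips.
Tension yield (gross): A_g = 5.375×0.25 = 1.3438 in². φR_n = 0.90 × 50 × 1.3438 = 60.5 kips.
Governing: min(125.2, 116.1, 60.5) = 60.5 kips → gross-section yield.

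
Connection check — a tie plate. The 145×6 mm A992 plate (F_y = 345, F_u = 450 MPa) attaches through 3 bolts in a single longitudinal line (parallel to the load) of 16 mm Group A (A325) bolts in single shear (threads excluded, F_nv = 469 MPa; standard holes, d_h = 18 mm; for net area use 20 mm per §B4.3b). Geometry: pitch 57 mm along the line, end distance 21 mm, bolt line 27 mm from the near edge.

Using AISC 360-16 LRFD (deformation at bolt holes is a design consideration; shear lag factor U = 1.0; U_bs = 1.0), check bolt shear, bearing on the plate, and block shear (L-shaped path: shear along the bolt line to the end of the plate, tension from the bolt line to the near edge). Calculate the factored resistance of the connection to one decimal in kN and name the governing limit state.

137.7 kN (block shear governs)

Bolt shear: A_b = π(16)²/4 = 201.06 mm². φR_n = 0.75 × 469 × 201.06 × 3 × 1 = 212.2 kN.
Bearing (6 mm plate, F_u = 450 MPa): end bolts L_c = 21 − 18/2 = 12, R_n = min(1.2×12×6×450, 2.4×16×6×450) = 38.88 kN/bolt; interior L_c = 57 − 18 = 39, R_n = 103.68 kN/bolt. φR_n = 0.75 × (1×38.88 + 2×103.68) = 184.7 kN.
Block shear: shear path 1×[21+2×57] = 1×135 mm, A_gv = 810, A_nv = 1×(135 − 2.5×20)×6 = 510 mm²; tension to near edge: (27 − 0.5×20)×6 = 102 mm². R_n = min(0.6×450×510, 0.6×345×810) + 1.0×450×102 = min(137.7, 167.67) + 45.9 = 183.6 kN. φR_n = 0.75 × 183.6 = 137.7 kN.
Governing: min(212.2, 184.7, 137.7) = 137.7 kN → block shear.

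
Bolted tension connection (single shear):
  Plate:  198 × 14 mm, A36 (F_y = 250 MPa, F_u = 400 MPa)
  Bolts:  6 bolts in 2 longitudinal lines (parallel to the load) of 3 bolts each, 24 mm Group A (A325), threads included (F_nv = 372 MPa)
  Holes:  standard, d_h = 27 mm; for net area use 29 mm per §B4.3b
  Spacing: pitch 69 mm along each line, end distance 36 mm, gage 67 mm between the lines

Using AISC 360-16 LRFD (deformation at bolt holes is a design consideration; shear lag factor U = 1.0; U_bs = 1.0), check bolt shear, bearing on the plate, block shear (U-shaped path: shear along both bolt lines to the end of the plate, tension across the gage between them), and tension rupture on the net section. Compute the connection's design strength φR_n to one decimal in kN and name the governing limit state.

Bolt shear: A_b = π(24)²/4 = 452.39 mm². φR_n = 0.75 × 372 × 452.39 × 6 × 1 = 757.3 kN.
Bearing (14 mm plate, F_u = 400 MPa): end bolts L_c = 36 − 27/2 = 22.5, R_n = min(1.2×22.5×14×400, 2.4×24×14×400) = 151.2 kN/bolt; interior L_c = 69 − 27 = 42, R_n = 282.24 kN/bolt. φR_n = 0.75 × (2×151.2 + 4×282.24) = 1073.5 kN.
Block shear: shear path 2×[36+2×69] = 2×174 mm, A_gv = 4872, A_nv = 2×(174 − 2.5×29)×14 = 2842 mm²; tension across gage: (67 − 1×29)×14 = 532 mm². R_n = min(0.6×400×2842, 0.6×250×4872) + 1.0×400×532 = min(682.08, 730.8) + 212.8 = 894.88 kN. φR_n = 0.75 × 894.88 = 671.2 kN.
Tension rupture (net): A_n = (198 − 2×29)×14 = 1960 mm² (U = 1.0, A_e = A_n). φR_n = 0.75 × 400 × 1960 = 588.0 kN.
Governing: min(757.3, 1073.5, 671.2, 588.0) = 588.0 kN → net-section rupture.

588.0 kN (net-section rupture governs)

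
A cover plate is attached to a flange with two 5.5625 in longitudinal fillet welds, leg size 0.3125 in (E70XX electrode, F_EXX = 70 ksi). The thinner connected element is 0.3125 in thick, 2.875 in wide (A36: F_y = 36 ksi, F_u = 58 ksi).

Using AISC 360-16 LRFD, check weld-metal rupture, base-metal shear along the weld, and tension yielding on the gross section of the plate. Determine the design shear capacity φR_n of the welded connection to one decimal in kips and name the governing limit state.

Weld metal: throat = 0.707×0.3125 = 0.22094 in, L = 2×5.5625 = 11.125 in. φR_n = 0.75 × 0.6 × 70 × 0.22094 × 11.125 = 77.4 kips.
Base metal shear (0.3125 in plate): yield φR_n = 1.0×0.6×36×0.3125×11.125 = 75.1 kips; rupture φR_n = 0.75×0.6×58×0.3125×11.125 = 90.7 kips; take 75.1 kips (yield).
Tension yield (gross): A_g = 2.875×0.3125 = 0.89844 in². φR_n = 0.90 × 36 × 0.89844 = 29.1 kips.
Governing: min(77.4, 75.1, 29.1) = 29.1 kips → gross-section yield.

29.1 kips (gross-section yield governs)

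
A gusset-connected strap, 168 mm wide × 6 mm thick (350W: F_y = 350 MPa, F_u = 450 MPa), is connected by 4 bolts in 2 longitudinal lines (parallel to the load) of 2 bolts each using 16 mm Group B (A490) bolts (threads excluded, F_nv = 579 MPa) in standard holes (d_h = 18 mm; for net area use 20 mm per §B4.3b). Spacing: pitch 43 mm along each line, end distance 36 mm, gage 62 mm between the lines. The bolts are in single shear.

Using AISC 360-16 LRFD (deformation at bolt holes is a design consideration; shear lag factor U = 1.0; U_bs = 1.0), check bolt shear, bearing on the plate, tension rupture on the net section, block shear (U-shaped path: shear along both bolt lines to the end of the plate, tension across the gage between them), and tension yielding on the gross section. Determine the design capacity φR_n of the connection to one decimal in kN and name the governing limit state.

204.1 kN (block shear governs)

Bolt shear: A_b = π(16)²/4 = 201.06 mm². φR_n = 0.75 × 579 × 201.06 × 4 × 1 = 349.2 kN.
Bearing (6 mm plate, F_u = 450 MPa): end bolts L_c = 36 − 18/2 = 27, R_n = min(1.2×27×6×450, 2.4×16×6×450) = 87.48 kN/bolt; interior L_c = 43 − 18 = 25, R_n = 81 kN/bolt. φR_n = 0.75 × (2×87.48 + 2×81) = 252.7 kN.
Tension rupture (net): A_n = (168 − 2×20)×6 = 768 mm² (U = 1.0, A_e = A_n). φR_n = 0.75 × 450 × 768 = 259.2 kN.
Block shear: shear path 2×[36+1×43] = 2×79 mm, A_gv = 948, A_nv = 2×(79 − 1.5×20)×6 = 588 mm²; tension across gage: (62 − 1×20)×6 = 252 mm². R_n = min(0.6×450×588, 0.6×350×948) + 1.0×450×252 = min(158.76, 199.08) + 113.4 = 272.16 kN. φR_n = 0.75 × 272.16 = 204.1 kN.
Tension yield (gross): A_g = 168×6 = 1008 mm². φR_n = 0.90 × 350 × 1008 = 317.5 kN.
Governing: min(349.2, 252.7, 259.2, 204.1, 317.5) = 204.1 kN → block shear.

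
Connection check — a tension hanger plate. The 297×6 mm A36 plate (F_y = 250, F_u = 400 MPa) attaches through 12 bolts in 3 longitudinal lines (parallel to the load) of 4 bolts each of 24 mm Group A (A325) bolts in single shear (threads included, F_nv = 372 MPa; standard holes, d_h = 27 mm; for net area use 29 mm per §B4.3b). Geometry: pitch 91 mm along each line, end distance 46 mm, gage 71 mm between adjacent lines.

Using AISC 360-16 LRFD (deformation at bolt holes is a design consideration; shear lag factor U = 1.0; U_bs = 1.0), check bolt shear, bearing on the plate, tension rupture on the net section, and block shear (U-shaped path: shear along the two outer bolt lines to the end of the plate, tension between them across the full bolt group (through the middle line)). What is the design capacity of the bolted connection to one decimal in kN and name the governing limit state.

Bolt shear: A_b = π(24)²/4 = 452.39 mm². φR_n = 0.75 × 372 × 452.39 × 12 × 1 = 1514.6 kN.
Bearing (6 mm plate, F_u = 400 MPa): end bolts L_c = 46 − 27/2 = 32.5, R_n = min(1.2×32.5×6×400, 2.4×24×6×400) = 93.6 kN/bolt; interior L_c = 91 − 27 = 64, R_n = 138.24 kN/bolt. φR_n = 0.75 × (3×93.6 + 9×138.24) = 1143.7 kN.
Tension rupture (net): A_n = (297 − 3×29)×6 = 1260 mm² (U = 1.0, A_e = A_n). φR_n = 0.75 × 400 × 1260 = 378.0 kN.
Block shear: shear path 2×[46+3×91] = 2×319 mm, A_gv = 3828, A_nv = 2×(319 − 3.5×29)×6 = 2610 mm²; tension across gage: (142 − 2×29)×6 = 504 mm². R_n = min(0.6×400×2610, 0.6×250×3828) + 1.0×400×504 = min(626.4, 574.2) + 201.6 = 775.8 kN. φR_n = 0.75 × 775.8 = 581.9 kN.
Governing: min(1514.6, 1143.7, 378.0, 581.9) = 378.0 kN → net-section rupture.

378.0 kN (net-section rupture governs)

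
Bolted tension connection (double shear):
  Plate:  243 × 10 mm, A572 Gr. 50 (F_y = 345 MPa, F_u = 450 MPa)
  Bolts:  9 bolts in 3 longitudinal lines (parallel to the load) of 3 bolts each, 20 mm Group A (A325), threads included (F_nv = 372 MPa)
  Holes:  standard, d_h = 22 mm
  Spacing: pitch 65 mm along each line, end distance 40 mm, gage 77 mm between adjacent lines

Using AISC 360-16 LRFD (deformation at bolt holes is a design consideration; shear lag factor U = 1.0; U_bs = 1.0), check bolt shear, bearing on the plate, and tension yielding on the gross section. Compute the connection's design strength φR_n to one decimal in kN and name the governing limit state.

Bolt shear: A_b = π(20)²/4 = 314.16 mm². φR_n = 0.75 × 372 × 314.16 × 9 × 2 = 1577.7 kN.
Bearing (10 mm plate, F_u = 450 MPa): end bolts L_c = 40 − 22/2 = 29, R_n = min(1.2×29×10×450, 2.4×20×10×450) = 156.6 kN/bolt; interior L_c = 65 − 22 = 43, R_n = 216 kN/bolt. φR_n = 0.75 × (3×156.6 + 6×216) = 1324.4 kN.
Tension yield (gross): A_g = 243×10 = 2430 mm². φR_n = 0.90 × 345 × 2430 = 754.5 kN.
Governing: min(1577.7, 1324.4, 754.5) = 754.5 kN → gross-section yield.

754.5 kN (gross-section yield governs)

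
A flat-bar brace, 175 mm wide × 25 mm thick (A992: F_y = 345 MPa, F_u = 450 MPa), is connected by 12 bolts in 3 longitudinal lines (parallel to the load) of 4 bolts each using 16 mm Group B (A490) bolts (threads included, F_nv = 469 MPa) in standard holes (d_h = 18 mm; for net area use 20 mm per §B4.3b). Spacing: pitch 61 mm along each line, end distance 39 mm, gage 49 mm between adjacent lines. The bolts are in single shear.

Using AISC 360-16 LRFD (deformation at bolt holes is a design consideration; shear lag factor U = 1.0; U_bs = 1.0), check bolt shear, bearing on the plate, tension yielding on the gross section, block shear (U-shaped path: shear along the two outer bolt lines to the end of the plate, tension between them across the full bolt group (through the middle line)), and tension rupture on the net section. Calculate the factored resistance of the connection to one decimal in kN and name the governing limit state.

Bolt shear: A_b = π(16)²/4 = 201.06 mm². φR_n = 0.75 × 469 × 201.06 × 12 × 1 = 848.7 kN.
Bearing (25 mm plate, F_u = 450 MPa): end bolts L_c = 39 − 18/2 = 30, R_n = min(1.2×30×25×450, 2.4×16×25×450) = 405 kN/bolt; interior L_c = 61 − 18 = 43, R_n = 432 kN/bolt. φR_n = 0.75 × (3×405 + 9×432) = 3827.3 kN.
Tension yield (gross): A_g = 175×25 = 4375 mm². φR_n = 0.90 × 345 × 4375 = 1358.4 kN.
Block shear: shear path 2×[39+3×61] = 2×222 mm, A_gv = 11100, A_nv = 2×(222 − 3.5×20)×25 = 7600 mm²; tension across gage: (98 − 2×20)×25 = 1450 mm². R_n = min(0.6×450×7600, 0.6×345×11100) + 1.0×450×1450 = min(2052, 2297.7) + 652.5 = 2704.5 kN. φR_n = 0.75 × 2704.5 = 2028.4 kN.
Tension rupture (net): A_n = (175 − 3×20)×25 = 2875 mm² (U = 1.0, A_e = A_n). φR_n = 0.75 × 450 × 2875 = 970.3 kN.
Governing: min(848.7, 3827.3, 1358.4, 2028.4, 970.3) = 848.7 kN → bolt shear.

848.7 kN (bolt shear governs)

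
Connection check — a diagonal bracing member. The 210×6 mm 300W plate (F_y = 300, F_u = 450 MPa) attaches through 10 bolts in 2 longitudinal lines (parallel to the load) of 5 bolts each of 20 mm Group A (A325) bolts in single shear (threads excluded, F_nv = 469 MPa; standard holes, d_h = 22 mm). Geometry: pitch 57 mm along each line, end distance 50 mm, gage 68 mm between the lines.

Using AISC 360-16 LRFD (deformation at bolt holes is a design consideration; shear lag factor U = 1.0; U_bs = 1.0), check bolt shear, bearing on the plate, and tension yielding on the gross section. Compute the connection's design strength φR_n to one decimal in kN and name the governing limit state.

Bolt shear: A_b = π(20)²/4 = 314.16 mm². φR_n = 0.75 × 469 × 314.16 × 10 × 1 = 1105.1 kN.
Bearing (6 mm plate, F_u = 450 MPa): end bolts L_c = 50 − 22/2 = 39, R_n = min(1.2×39×6×450, 2.4×20×6×450) = 126.36 kN/bolt; interior L_c = 57 − 22 = 35, R_n = 113.4 kN/bolt. φR_n = 0.75 × (2×126.36 + 8×113.4) = 869.9 kN.
Tension yield (gross): A_g = 210×6 = 1260 mm². φR_n = 0.90 × 300 × 1260 = 340.2 kN.
Governing: min(1105.1, 869.9, 340.2) = 340.2 kN → gross-section yield.

340.2 kN (gross-section yield governs)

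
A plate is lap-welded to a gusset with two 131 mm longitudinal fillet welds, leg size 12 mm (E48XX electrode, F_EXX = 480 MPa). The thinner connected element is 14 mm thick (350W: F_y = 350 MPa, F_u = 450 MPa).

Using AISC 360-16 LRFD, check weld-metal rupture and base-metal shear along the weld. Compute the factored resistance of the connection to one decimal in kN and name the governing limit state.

480.1 kN (weld metal governs)

Weld metal: throat = 0.707×12 = 8.484 mm, L = 2×131 = 262 mm. φR_n = 0.75 × 0.6 × 480 × 8.484 × 262 = 480.1 kN.
Base metal shear (14 mm plate): yield φR_n = 1.0×0.6×350×14×262 = 770.3 kN; rupture φR_n = 0.75×0.6×450×14×262 = 742.8 kN; take 742.8 kN (rupture).
Governing: min(480.1, 742.8) = 480.1 kN → weld metal.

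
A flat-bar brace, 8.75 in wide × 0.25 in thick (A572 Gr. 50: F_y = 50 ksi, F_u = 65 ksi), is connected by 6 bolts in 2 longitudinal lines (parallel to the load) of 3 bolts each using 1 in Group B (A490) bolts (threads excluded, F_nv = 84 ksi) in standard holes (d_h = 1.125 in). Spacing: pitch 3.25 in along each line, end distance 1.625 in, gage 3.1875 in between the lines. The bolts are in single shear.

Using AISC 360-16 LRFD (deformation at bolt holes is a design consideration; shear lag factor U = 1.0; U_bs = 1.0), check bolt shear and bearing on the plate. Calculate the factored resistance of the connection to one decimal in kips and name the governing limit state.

Bolt shear: A_b = π(1)²/4 = 0.7854 in². φR_n = 0.75 × 84 × 0.7854 × 6 × 1 = 296.9 kips.
Bearing (0.25 in plate, F_u = 65 ksi): end bolts L_c = 1.625 − 1.125/2 = 1.0625, R_n = min(1.2×1.0625×0.25×65, 2.4×1×0.25×65) = 20.719 kips/bolt; interior L_c = 3.25 − 1.125 = 2.125, R_n = 39 kips/bolt. φR_n = 0.75 × (2×20.719 + 4×39) = 148.1 kips.
Governing: min(296.9, 148.1) = 148.1 kips → bearing.

148.1 kips (bearing governs)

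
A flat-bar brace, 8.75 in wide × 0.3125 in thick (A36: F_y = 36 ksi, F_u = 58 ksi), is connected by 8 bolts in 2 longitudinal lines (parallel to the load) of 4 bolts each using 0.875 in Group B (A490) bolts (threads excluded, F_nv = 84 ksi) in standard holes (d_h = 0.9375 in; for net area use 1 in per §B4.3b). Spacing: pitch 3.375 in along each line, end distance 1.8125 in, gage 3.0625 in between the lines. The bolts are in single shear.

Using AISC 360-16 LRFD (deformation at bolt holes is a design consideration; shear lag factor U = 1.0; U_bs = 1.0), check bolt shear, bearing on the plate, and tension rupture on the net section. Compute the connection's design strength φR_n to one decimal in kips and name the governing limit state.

91.8 kips (net-section rupture governs)

Bolt shear: A_b = π(0.875)²/4 = 0.60132 in². φR_n = 0.75 × 84 × 0.60132 × 8 × 1 = 303.1 kips.
Bearing (0.3125 in plate, F_u = 58 ksi): end bolts L_c = 1.8125 − 0.9375/2 = 1.34375, R_n = min(1.2×1.34375×0.3125×58, 2.4×0.875×0.3125×58) = 29.227 kips/bolt; interior L_c = 3.375 − 0.9375 = 2.4375, R_n = 38.063 kips/bolt. φR_n = 0.75 × (2×29.227 + 6×38.063) = 215.1 kips.
Tension rupture (net): A_n = (8.75 − 2×1)×0.3125 = 2.1094 in² (U = 1.0, A_e = A_n). φR_n = 0.75 × 58 × 2.1094 = 91.8 kips.
Governing: min(303.1, 215.1, 91.8) = 91.8 kips → net-section rupture.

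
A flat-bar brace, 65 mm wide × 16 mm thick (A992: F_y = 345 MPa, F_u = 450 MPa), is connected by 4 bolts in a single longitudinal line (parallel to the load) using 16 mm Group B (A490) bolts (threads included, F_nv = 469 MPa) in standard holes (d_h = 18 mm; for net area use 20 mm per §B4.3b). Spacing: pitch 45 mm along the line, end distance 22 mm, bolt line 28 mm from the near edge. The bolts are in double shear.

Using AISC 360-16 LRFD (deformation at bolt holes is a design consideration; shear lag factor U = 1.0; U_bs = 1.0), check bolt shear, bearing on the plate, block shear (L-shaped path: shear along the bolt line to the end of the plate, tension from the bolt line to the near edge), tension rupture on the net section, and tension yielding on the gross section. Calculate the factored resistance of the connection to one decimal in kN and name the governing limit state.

243.0 kN (net-section rupture governs)

Bolt shear: A_b = π(16)²/4 = 201.06 mm². φR_n = 0.75 × 469 × 201.06 × 4 × 2 = 565.8 kN.
Bearing (16 mm plate, F_u = 450 MPa): end bolts L_c = 22 − 18/2 = 13, R_n = min(1.2×13×16×450, 2.4×16×16×450) = 112.32 kN/bolt; interior L_c = 45 − 18 = 27, R_n = 233.28 kN/bolt. φR_n = 0.75 × (1×112.32 + 3×233.28) = 609.1 kN.
Block shear: shear path 1×[22+3×45] = 1×157 mm, A_gv = 2512, A_nv = 1×(157 − 3.5×20)×16 = 1392 mm²; tension to near edge: (28 − 0.5×20)×16 = 288 mm². R_n = min(0.6×450×1392, 0.6×345×2512) + 1.0×450×288 = min(375.84, 519.98) + 129.6 = 505.44 kN. φR_n = 0.75 × 505.44 = 379.1 kN.
Tension rupture (net): A_n = (65 − 1×20)×16 = 720 mm² (U = 1.0, A_e = A_n). φR_n = 0.75 × 450 × 720 = 243.0 kN.
Tension yield (gross): A_g = 65×16 = 1040 mm². φR_n = 0.90 × 345 × 1040 = 322.9 kN.
Governing: min(565.8, 609.1, 379.1, 243.0, 322.9) = 243.0 kN → net-section rupture.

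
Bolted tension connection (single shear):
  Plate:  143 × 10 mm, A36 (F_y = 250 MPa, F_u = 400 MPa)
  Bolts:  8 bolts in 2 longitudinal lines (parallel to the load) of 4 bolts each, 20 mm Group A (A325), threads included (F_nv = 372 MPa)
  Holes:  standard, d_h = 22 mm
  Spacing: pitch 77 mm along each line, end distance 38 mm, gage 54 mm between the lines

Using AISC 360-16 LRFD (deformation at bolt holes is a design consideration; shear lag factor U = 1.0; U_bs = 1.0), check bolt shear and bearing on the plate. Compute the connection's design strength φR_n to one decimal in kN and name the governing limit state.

701.2 kN (bolt shear governs)

Bolt shear: A_b = π(20)²/4 = 314.16 mm². φR_n = 0.75 × 372 × 314.16 × 8 × 1 = 701.2 kN.
Bearing (10 mm plate, F_u = 400 MPa): end bolts L_c = 38 − 22/2 = 27, R_n = min(1.2×27×10×400, 2.4×20×10×400) = 129.6 kN/bolt; interior L_c = 77 − 22 = 55, R_n = 192 kN/bolt. φR_n = 0.75 × (2×129.6 + 6×192) = 1058.4 kN.
Governing: min(701.2, 1058.4) = 701.2 kN → bolt shear.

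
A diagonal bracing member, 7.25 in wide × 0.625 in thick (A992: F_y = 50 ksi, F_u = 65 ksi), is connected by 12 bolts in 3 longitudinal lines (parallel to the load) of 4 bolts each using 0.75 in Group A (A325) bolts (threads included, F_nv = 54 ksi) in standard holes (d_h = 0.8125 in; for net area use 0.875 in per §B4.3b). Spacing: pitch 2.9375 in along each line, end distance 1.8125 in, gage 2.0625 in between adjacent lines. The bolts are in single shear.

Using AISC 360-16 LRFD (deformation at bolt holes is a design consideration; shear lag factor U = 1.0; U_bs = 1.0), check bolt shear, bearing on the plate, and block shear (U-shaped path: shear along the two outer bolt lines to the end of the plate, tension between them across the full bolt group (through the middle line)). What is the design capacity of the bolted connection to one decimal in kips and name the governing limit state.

214.7 kips (bolt shear governs)

Bolt shear: A_b = π(0.75)²/4 = 0.44179 in². φR_n = 0.75 × 54 × 0.44179 × 12 × 1 = 214.7 kips.
Bearing (0.625 in plate, F_u = 65 ksi): end bolts L_c = 1.8125 − 0.8125/2 = 1.40625, R_n = min(1.2×1.40625×0.625×65, 2.4×0.75×0.625×65) = 68.555 kips/bolt; interior L_c = 2.9375 − 0.8125 = 2.125, R_n = 73.125 kips/bolt. φR_n = 0.75 × (3×68.555 + 9×73.125) = 647.8 kips.
Block shear: shear path 2×[1.8125+3×2.9375] = 2×10.625 in, A_gv = 13.281, A_nv = 2×(10.625 − 3.5×0.875)×0.625 = 9.4531 in²; tension across gage: (4.125 − 2×0.875)×0.625 = 1.4844 in². R_n = min(0.6×65×9.4531, 0.6×50×13.281) + 1.0×65×1.4844 = min(368.67, 398.43) + 96.486 = 465.16 kips. φR_n = 0.75 × 465.16 = 348.9 kips.
Governing: min(214.7, 647.8, 348.9) = 214.7 kips → bolt shear.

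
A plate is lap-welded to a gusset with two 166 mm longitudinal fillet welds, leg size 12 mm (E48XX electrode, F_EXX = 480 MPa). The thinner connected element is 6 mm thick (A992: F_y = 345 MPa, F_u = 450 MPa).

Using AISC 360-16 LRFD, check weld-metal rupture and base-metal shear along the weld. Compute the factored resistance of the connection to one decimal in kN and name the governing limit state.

403.4 kN (base-metal shear governs)

Weld metal: throat = 0.707×12 = 8.484 mm, L = 2×166 = 332 mm. φR_n = 0.75 × 0.6 × 480 × 8.484 × 332 = 608.4 kN.
Base metal shear (6 mm plate): yield φR_n = 1.0×0.6×345×6×332 = 412.3 kN; rupture φR_n = 0.75×0.6×450×6×332 = 403.4 kN; take 403.4 kN (rupture).
Governing: min(608.4, 403.4) = 403.4 kN → base-metal shear.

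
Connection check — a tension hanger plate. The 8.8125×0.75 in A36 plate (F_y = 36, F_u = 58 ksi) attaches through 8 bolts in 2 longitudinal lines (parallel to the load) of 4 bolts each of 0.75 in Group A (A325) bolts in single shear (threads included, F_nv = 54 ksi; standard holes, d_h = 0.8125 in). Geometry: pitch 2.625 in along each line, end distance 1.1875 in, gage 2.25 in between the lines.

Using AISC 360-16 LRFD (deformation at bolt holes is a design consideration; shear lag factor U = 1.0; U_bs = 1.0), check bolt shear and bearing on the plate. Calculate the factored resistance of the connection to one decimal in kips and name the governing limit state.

143.1 kips (bolt shear governs)

Bolt shear: A_b = π(0.75)²/4 = 0.44179 in². φR_n = 0.75 × 54 × 0.44179 × 8 × 1 = 143.1 kips.
Bearing (0.75 in plate, F_u = 58 ksi): end bolts L_c = 1.1875 − 0.8125/2 = 0.78125, R_n = min(1.2×0.78125×0.75×58, 2.4×0.75×0.75×58) = 40.781 kips/bolt; interior L_c = 2.625 − 0.8125 = 1.8125, R_n = 78.3 kips/bolt. φR_n = 0.75 × (2×40.781 + 6×78.3) = 413.5 kips.
Governing: min(143.1, 413.5) = 143.1 kips → bolt shear.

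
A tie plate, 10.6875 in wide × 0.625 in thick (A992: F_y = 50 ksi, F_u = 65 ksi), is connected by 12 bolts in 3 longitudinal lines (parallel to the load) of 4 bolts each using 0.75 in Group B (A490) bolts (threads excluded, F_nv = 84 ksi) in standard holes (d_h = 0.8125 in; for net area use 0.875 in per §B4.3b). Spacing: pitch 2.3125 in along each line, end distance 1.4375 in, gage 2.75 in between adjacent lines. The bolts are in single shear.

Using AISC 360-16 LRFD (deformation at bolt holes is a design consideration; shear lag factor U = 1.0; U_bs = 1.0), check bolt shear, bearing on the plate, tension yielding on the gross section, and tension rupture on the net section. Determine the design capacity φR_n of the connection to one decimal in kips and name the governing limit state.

Bolt shear: A_b = π(0.75)²/4 = 0.44179 in². φR_n = 0.75 × 84 × 0.44179 × 12 × 1 = 334.0 kips.
Bearing (0.625 in plate, F_u = 65 ksi): end bolts L_c = 1.4375 − 0.8125/2 = 1.03125, R_n = min(1.2×1.03125×0.625×65, 2.4×0.75×0.625×65) = 50.273 kips/bolt; interior L_c = 2.3125 − 0.8125 = 1.5, R_n = 73.125 kips/bolt. φR_n = 0.75 × (3×50.273 + 9×73.125) = 606.7 kips.
Tension yield (gross): A_g = 10.6875×0.625 = 6.6797 in². φR_n = 0.90 × 50 × 6.6797 = 300.6 kips.
Tension rupture (net): A_n = (10.6875 − 3×0.875)×0.625 = 5.0391 in² (U = 1.0, A_e = A_n). φR_n = 0.75 × 65 × 5.0391 = 245.7 kips.
Governing: min(334.0, 606.7, 300.6, 245.7) = 245.7 kips → net-section rupture.

245.7 kips (net-section rupture governs)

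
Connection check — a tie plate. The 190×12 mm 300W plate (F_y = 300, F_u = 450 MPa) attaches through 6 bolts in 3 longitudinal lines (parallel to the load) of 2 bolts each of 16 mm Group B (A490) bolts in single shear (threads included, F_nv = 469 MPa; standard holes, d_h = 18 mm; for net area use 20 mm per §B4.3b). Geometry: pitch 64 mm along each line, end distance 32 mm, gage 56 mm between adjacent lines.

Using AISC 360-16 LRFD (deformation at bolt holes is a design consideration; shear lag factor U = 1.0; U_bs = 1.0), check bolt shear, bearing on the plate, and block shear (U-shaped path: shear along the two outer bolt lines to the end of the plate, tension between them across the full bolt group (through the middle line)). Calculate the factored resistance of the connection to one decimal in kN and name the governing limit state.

424.3 kN (bolt shear governs)

Bolt shear: A_b = π(16)²/4 = 201.06 mm². φR_n = 0.75 × 469 × 201.06 × 6 × 1 = 424.3 kN.
Bearing (12 mm plate, F_u = 450 MPa): end bolts L_c = 32 − 18/2 = 23, R_n = min(1.2×23×12×450, 2.4×16×12×450) = 149.04 kN/bolt; interior L_c = 64 − 18 = 46, R_n = 207.36 kN/bolt. φR_n = 0.75 × (3×149.04 + 3×207.36) = 801.9 kN.
Block shear: shear path 2×[32+1×64] = 2×96 mm, A_gv = 2304, A_nv = 2×(96 − 1.5×20)×12 = 1584 mm²; tension across gage: (112 − 2×20)×12 = 864 mm². R_n = min(0.6×450×1584, 0.6×300×2304) + 1.0×450×864 = min(427.68, 414.72) + 388.8 = 803.52 kN. φR_n = 0.75 × 803.52 = 602.6 kN.
Governing: min(424.3, 801.9, 602.6) = 424.3 kN → bolt shear.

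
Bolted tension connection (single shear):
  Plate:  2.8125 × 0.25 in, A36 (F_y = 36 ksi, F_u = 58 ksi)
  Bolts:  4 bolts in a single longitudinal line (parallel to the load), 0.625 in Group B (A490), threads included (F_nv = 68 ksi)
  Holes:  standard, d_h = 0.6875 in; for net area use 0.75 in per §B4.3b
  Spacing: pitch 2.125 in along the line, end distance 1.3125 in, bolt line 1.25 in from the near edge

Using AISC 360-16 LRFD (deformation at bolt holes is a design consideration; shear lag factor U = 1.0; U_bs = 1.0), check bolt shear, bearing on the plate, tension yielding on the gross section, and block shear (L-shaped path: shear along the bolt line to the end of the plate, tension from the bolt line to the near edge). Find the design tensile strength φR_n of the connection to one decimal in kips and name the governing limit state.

22.8 kips (gross-section yield governs)

Bolt shear: A_b = π(0.625)²/4 = 0.3068 in². φR_n = 0.75 × 68 × 0.3068 × 4 × 1 = 62.6 kips.
Bearing (0.25 in plate, F_u = 58 ksi): end bolts L_c = 1.3125 − 0.6875/2 = 0.96875, R_n = min(1.2×0.96875×0.25×58, 2.4×0.625×0.25×58) = 16.856 kips/bolt; interior L_c = 2.125 − 0.6875 = 1.4375, R_n = 21.75 kips/bolt. φR_n = 0.75 × (1×16.856 + 3×21.75) = 61.6 kips.
Tension yield (gross): A_g = 2.8125×0.25 = 0.70313 in². φR_n = 0.90 × 36 × 0.70313 = 22.8 kips.
Block shear: shear path 1×[1.3125+3×2.125] = 1×7.6875 in, A_gv = 1.9219, A_nv = 1×(7.6875 − 3.5×0.75)×0.25 = 1.2656 in²; tension to near edge: (1.25 − 0.5×0.75)×0.25 = 0.21875 in². R_n = min(0.6×58×1.2656, 0.6×36×1.9219) + 1.0×58×0.21875 = min(44.043, 41.513) + 12.688 = 54.201 kips. φR_n = 0.75 × 54.201 = 40.7 kips.
Governing: min(62.6, 61.6, 22.8, 40.7) = 22.8 kips → gross-section yield.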